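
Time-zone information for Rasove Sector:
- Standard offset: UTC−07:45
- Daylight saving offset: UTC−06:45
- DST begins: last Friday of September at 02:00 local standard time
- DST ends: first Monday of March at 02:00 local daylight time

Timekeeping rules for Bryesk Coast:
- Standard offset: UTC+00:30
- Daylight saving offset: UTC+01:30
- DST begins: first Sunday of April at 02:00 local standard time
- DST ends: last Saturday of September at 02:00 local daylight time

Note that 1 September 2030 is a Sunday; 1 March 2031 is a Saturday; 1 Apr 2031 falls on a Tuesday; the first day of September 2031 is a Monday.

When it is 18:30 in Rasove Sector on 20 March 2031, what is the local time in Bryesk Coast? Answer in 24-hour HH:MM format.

1 September 2030 is a Sunday, so Fridays fall on 6, 13, 20, 27; the last is September 27.
1 March 2031 is a Saturday, so the first Monday is March 3.
Daylight saving runs 27 September 2030 – 3 March 2031; 20 March 2031 is outside that window, so Rasove Sector is on standard time at UTC−07:45.
18:30 Rasove Sector + 7h45m = 02:15 UTC (rolling into the next day, 21 March 2031).
1 April 2031 is a Tuesday, so the first Sunday is April 6.
1 September 2031 is a Monday, so Saturdays fall on 6, 13, 20, 27; the last is September 27.
At the standard offset (UTC+00:30), 02:15 UTC + 0h30m = 02:45 Bryesk Coast standard time.
The standard-time date in Bryesk Coast, 21 March 2031, does not fall between 6 April and 27 September, so daylight saving is not in effect and Bryesk Coast is at UTC+00:30.
02:15 UTC + 0h30m = 02:45 Bryesk Coast.

02:45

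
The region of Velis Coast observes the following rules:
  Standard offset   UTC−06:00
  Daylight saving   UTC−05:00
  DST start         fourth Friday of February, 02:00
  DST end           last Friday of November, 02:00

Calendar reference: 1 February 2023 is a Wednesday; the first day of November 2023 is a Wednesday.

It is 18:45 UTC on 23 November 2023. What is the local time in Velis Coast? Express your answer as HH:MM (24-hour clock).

13:45

1 February 2023 is a Wednesday, so the first Friday is February 3 and the fourth is February 24.
1 November 2023 is a Wednesday, so Fridays fall on 3, 10, 17, 24; the last is November 24.
At the standard offset (UTC−06:00), 18:45 UTC − 6h = 12:45 Velis Coast standard time.
The standard-time date in Velis Coast, 23 November 2023, lies within the daylight-saving period (24 February – 24 November), so Velis Coast is on daylight time, UTC−05:00.
18:45 UTC − 5h = 13:45 local.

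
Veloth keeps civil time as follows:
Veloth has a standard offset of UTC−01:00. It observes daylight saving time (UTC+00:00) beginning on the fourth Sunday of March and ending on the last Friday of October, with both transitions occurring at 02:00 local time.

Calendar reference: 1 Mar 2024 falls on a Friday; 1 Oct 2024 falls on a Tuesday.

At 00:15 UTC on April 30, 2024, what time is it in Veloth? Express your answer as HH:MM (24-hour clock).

00:15

1 March 2024 is a Friday, so the first Sunday is March 3 and the fourth is March 24.
1 October 2024 is a Tuesday, so Fridays fall on 4, 11, 18, 25; the last is October 25.
At the standard offset (UTC−01:00), 00:15 UTC − 1h = 23:15 Veloth standard time (rolling into the previous day, 29 April 2024).
The standard-time date in Veloth, April 29, 2024, falls between 24 March and 25 October, so daylight saving is in effect and Veloth is at UTC+00:00.
00:15 UTC + 0h = 00:15 local.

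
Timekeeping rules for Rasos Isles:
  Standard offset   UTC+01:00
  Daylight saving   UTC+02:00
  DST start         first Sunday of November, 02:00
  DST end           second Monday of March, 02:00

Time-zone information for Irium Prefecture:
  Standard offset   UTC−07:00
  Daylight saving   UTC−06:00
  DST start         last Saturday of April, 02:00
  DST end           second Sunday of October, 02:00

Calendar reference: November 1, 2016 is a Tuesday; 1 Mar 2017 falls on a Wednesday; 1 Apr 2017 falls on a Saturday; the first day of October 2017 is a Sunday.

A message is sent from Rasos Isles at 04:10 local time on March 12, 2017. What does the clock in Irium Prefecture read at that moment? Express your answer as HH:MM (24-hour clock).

1 November 2016 is a Tuesday, so the first Sunday is November 6.
1 March 2017 is a Wednesday, so the first Monday is March 6 and the second is March 13.
Daylight saving runs 6 November 2016 – 13 March 2017; March 12, 2017 is inside that window, so Rasos Isles is at UTC+02:00.
04:10 Rasos Isles − 2h = 02:10 UTC.
1 April 2017 is a Saturday, so Saturdays fall on 1, 8, 15, 22, 29; the last is April 29.
1 October 2017 is a Sunday, so the first Sunday is October 1 and the second is October 8.
At the standard offset (UTC−07:00), 02:10 UTC − 7h = 19:10 Irium Prefecture standard time (rolling into the previous day, 11 March 2017).
The standard-time date in Irium Prefecture, March 11, 2017, does not fall between 29 April and 8 October, so daylight saving is not in effect and Irium Prefecture is at UTC−07:00.
02:10 UTC − 7h = 19:10 Irium Prefecture (rolling into the previous day, 11 March 2017).

19:10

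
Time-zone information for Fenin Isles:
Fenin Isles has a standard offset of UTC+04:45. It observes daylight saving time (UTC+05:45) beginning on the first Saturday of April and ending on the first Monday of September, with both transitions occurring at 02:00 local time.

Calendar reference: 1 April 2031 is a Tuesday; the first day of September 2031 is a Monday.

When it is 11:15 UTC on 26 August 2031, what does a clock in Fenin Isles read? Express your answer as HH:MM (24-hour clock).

1 April 2031 is a Tuesday, so the first Saturday is April 5.
1 September 2031 is a Monday, so the first Monday is September 1.
At the standard offset (UTC+04:45), 11:15 UTC + 4h45m = 16:00 Fenin Isles standard time.
Daylight saving runs 5 April – 1 September; the standard-time date in Fenin Isles, 26 August 2031, is inside that window, so Fenin Isles is at UTC+05:45.
11:15 UTC + 5h45m = 17:00 local.

17:00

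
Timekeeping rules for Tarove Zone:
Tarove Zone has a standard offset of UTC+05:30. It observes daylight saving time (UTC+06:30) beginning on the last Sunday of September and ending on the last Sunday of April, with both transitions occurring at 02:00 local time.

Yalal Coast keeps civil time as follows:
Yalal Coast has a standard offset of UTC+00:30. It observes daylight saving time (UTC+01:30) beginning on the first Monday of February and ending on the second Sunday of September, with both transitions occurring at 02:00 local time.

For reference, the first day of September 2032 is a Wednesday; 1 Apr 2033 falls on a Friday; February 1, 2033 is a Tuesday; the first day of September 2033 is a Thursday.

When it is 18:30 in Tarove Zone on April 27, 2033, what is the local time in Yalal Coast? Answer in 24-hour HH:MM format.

1 September 2032 is a Wednesday, so Sundays fall on 5, 12, 19, 26; the last is September 26.
1 April 2033 is a Friday, so Sundays fall on 3, 10, 17, 24; the last is April 24.
April 27, 2033 does not fall between 26 September 2032 and 24 April 2033, so daylight saving is not in effect and Tarove Zone is at UTC+05:30.
18:30 Tarove Zone − 5h30m = 13:00 UTC.
1 February 2033 is a Tuesday, so the first Monday is February 7.
1 September 2033 is a Thursday, so the first Sunday is September 4 and the second is September 11.
At the standard offset (UTC+00:30), 13:00 UTC + 0h30m = 13:30 Yalal Coast standard time.
Daylight saving runs 7 February – 11 September; the standard-time date in Yalal Coast, April 27, 2033, is inside that window, so Yalal Coast is at UTC+01:30.
13:00 UTC + 1h30m = 14:30 Yalal Coast.

14:30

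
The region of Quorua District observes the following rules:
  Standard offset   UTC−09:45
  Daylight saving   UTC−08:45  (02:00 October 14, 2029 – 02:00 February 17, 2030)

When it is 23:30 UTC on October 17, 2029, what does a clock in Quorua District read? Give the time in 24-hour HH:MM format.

14:45

At the standard offset (UTC−09:45), 23:30 UTC − 9h45m = 13:45 Quorua District standard time.
Daylight saving runs 14 October 2029 – 17 February 2030; the standard-time date in Quorua District, October 17, 2029, is inside that window, so Quorua District is at UTC−08:45.
23:30 UTC − 8h45m = 14:45 local.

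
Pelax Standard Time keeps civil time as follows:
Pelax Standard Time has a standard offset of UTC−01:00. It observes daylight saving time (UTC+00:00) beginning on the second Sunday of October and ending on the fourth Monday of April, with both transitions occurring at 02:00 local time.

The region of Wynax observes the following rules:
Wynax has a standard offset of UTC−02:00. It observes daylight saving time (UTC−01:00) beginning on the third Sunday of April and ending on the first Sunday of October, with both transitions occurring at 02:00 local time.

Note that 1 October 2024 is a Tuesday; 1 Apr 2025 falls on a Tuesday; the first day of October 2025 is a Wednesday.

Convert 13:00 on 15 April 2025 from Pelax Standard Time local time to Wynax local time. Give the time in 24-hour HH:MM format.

1 October 2024 is a Tuesday, so the first Sunday is October 6 and the second is October 13.
1 April 2025 is a Tuesday, so the first Monday is April 7 and the fourth is April 28.
15 April 2025 falls between 13 October 2024 and 28 April 2025, so daylight saving is in effect and Pelax Standard Time is at UTC+00:00.
13:00 Pelax Standard Time − 0h = 13:00 UTC.
1 April 2025 is a Tuesday, so the first Sunday is April 6 and the third is April 20.
1 October 2025 is a Wednesday, so the first Sunday is October 5.
At the standard offset (UTC−02:00), 13:00 UTC − 2h = 11:00 Wynax standard time.
The standard-time date in Wynax, 15 April 2025, does not fall between 20 April and 5 October, so daylight saving is not in effect and Wynax is at UTC−02:00.
13:00 UTC − 2h = 11:00 Wynax.

11:00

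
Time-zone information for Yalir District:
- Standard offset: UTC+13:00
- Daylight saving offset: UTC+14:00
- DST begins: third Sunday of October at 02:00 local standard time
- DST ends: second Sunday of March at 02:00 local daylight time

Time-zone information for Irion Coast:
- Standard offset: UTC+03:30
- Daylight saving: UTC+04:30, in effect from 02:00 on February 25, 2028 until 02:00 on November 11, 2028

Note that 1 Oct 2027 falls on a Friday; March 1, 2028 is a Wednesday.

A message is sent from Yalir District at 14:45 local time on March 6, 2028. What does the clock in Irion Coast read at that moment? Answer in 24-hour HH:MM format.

05:15

1 October 2027 is a Friday, so the first Sunday is October 3 and the third is October 17.
1 March 2028 is a Wednesday, so the first Sunday is March 5 and the second is March 12.
March 6, 2028 falls between 17 October 2027 and 12 March 2028, so daylight saving is in effect and Yalir District is at UTC+14:00.
14:45 Yalir District − 14h = 00:45 UTC.
At the standard offset (UTC+03:30), 00:45 UTC + 3h30m = 04:15 Irion Coast standard time.
The standard-time date in Irion Coast, March 6, 2028, lies within the daylight-saving period (25 February – 11 November), so Irion Coast is on daylight time, UTC+04:30.
00:45 UTC + 4h30m = 05:15 Irion Coast.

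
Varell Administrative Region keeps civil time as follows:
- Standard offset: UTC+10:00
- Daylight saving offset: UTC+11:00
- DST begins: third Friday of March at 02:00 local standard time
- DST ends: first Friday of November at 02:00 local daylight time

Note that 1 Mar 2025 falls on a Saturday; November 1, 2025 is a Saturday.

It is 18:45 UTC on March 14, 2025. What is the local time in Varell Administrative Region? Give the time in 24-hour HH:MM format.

04:45

1 March 2025 is a Saturday, so the first Friday is March 7 and the third is March 21.
1 November 2025 is a Saturday, so the first Friday is November 7.
At the standard offset (UTC+10:00), 18:45 UTC + 10h = 04:45 Varell Administrative Region standard time (rolling into the next day, 15 March 2025).
Daylight saving runs 21 March – 7 November; the standard-time date in Varell Administrative Region, March 15, 2025, is outside that window, so Varell Administrative Region is on standard time at UTC+10:00.
18:45 UTC + 10h = 04:45 local (rolling into the next day, 15 March 2025).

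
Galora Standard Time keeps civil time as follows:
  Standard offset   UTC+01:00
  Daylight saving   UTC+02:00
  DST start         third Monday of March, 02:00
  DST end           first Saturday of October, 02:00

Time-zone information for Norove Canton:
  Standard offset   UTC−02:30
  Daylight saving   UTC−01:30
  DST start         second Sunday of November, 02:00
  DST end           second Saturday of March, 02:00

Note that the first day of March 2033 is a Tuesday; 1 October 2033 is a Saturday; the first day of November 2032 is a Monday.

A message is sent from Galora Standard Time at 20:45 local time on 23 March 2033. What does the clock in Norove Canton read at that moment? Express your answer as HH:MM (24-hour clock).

16:15

1 March 2033 is a Tuesday, so the first Monday is March 7 and the third is March 21.
1 October 2033 is a Saturday, so the first Saturday is October 1.
23 March 2033 falls between 21 March and 1 October, so daylight saving is in effect and Galora Standard Time is at UTC+02:00.
20:45 Galora Standard Time − 2h = 18:45 UTC.
1 November 2032 is a Monday, so the first Sunday is November 7 and the second is November 14.
1 March 2033 is a Tuesday, so the first Saturday is March 5 and the second is March 12.
At the standard offset (UTC−02:30), 18:45 UTC − 2h30m = 16:15 Norove Canton standard time.
Daylight saving runs 14 November 2032 – 12 March 2033; the standard-time date in Norove Canton, 23 March 2033, is outside that window, so Norove Canton is on standard time at UTC−02:30.
18:45 UTC − 2h30m = 16:15 Norove Canton.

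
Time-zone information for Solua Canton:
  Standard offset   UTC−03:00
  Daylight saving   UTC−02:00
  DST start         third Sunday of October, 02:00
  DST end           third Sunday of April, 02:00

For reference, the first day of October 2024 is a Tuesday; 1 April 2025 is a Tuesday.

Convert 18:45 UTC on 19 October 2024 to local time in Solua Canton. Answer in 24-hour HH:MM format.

1 October 2024 is a Tuesday, so the first Sunday is October 6 and the third is October 20.
1 April 2025 is a Tuesday, so the first Sunday is April 6 and the third is April 20.
At the standard offset (UTC−03:00), 18:45 UTC − 3h = 15:45 Solua Canton standard time.
The standard-time date in Solua Canton, 19 October 2024, does not fall between 20 October 2024 and 20 April 2025, so daylight saving is not in effect and Solua Canton is at UTC−03:00.
18:45 UTC − 3h = 15:45 local.

15:45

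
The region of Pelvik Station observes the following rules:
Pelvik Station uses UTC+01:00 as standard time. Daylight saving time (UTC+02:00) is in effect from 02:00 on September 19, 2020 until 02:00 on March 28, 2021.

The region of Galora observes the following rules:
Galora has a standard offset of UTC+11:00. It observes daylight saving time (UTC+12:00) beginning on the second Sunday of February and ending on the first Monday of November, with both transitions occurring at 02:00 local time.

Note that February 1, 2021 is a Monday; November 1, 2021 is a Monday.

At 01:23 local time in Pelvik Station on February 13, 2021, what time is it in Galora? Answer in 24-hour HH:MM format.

10:23

February 13, 2021 lies within the daylight-saving period (19 September 2020 – 28 March 2021), so Pelvik Station is on daylight time, UTC+02:00.
01:23 Pelvik Station − 2h = 23:23 UTC (rolling into the previous day, 12 February 2021).
1 February 2021 is a Monday, so the first Sunday is February 7 and the second is February 14.
1 November 2021 is a Monday, so the first Monday is November 1.
At the standard offset (UTC+11:00), 23:23 UTC + 11h = 10:23 Galora standard time (rolling into the next day, 13 February 2021).
The standard-time date in Galora, February 13, 2021, is outside the daylight-saving period (14 February – 1 November), so Galora is on standard time, UTC+11:00.
23:23 UTC + 11h = 10:23 Galora (rolling into the next day, 13 February 2021).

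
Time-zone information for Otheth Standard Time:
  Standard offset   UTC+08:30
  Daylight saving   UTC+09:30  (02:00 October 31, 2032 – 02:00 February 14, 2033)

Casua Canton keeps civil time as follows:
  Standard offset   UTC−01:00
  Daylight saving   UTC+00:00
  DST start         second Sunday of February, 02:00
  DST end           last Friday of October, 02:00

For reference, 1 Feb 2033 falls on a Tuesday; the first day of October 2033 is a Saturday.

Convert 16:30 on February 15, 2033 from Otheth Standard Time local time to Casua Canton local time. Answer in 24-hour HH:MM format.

08:00

February 15, 2033 does not fall between 31 October 2032 and 14 February 2033, so daylight saving is not in effect and Otheth Standard Time is at UTC+08:30.
16:30 Otheth Standard Time − 8h30m = 08:00 UTC.
1 February 2033 is a Tuesday, so the first Sunday is February 6 and the second is February 13.
1 October 2033 is a Saturday, so Fridays fall on 7, 14, 21, 28; the last is October 28.
At the standard offset (UTC−01:00), 08:00 UTC − 1h = 07:00 Casua Canton standard time.
Daylight saving runs 13 February – 28 October; the standard-time date in Casua Canton, February 15, 2033, is inside that window, so Casua Canton is at UTC+00:00.
08:00 UTC + 0h = 08:00 Casua Canton.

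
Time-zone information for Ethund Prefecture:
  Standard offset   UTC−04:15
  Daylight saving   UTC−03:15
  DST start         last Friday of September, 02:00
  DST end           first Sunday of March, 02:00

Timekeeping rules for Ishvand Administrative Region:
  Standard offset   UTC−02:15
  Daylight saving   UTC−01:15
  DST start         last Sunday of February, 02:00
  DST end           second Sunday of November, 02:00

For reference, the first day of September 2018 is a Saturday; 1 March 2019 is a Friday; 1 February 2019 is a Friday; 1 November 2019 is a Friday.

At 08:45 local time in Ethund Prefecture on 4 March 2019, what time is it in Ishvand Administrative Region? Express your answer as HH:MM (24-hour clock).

11:45

1 September 2018 is a Saturday, so Fridays fall on 7, 14, 21, 28; the last is September 28.
1 March 2019 is a Friday, so the first Sunday is March 3.
4 March 2019 does not fall between 28 September 2018 and 3 March 2019, so daylight saving is not in effect and Ethund Prefecture is at UTC−04:15.
08:45 Ethund Prefecture + 4h15m = 13:00 UTC.
1 February 2019 is a Friday, so Sundays fall on 3, 10, 17, 24; the last is February 24.
1 November 2019 is a Friday, so the first Sunday is November 3 and the second is November 10.
At the standard offset (UTC−02:15), 13:00 UTC − 2h15m = 10:45 Ishvand Administrative Region standard time.
Daylight saving runs 24 February – 10 November; the standard-time date in Ishvand Administrative Region, 4 March 2019, is inside that window, so Ishvand Administrative Region is at UTC−01:15.
13:00 UTC − 1h15m = 11:45 Ishvand Administrative Region.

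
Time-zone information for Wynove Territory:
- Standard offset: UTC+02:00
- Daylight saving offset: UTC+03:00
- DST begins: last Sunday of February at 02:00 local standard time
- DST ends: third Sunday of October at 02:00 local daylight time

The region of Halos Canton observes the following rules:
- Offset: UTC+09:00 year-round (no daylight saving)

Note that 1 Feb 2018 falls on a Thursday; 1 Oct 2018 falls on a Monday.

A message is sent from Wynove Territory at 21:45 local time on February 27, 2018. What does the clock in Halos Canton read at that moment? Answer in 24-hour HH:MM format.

1 February 2018 is a Thursday, so Sundays fall on 4, 11, 18, 25; the last is February 25.
1 October 2018 is a Monday, so the first Sunday is October 7 and the third is October 21.
February 27, 2018 lies within the daylight-saving period (25 February – 21 October), so Wynove Territory is on daylight time, UTC+03:00.
21:45 Wynove Territory − 3h = 18:45 UTC.
Halos Canton stays on UTC+09:00 all year.
18:45 UTC + 9h = 03:45 Halos Canton (rolling into the next day, 28 February 2018).

03:45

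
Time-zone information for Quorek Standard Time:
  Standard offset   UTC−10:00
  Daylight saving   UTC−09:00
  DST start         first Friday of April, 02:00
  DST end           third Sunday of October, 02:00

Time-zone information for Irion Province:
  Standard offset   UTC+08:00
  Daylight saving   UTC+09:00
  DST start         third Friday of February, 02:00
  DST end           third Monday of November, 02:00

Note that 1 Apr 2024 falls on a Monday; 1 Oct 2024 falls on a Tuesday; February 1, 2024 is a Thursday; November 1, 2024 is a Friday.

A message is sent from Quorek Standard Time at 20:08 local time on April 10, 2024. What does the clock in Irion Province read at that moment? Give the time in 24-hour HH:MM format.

1 April 2024 is a Monday, so the first Friday is April 5.
1 October 2024 is a Tuesday, so the first Sunday is October 6 and the third is October 20.
April 10, 2024 lies within the daylight-saving period (5 April – 20 October), so Quorek Standard Time is on daylight time, UTC−09:00.
20:08 Quorek Standard Time + 9h = 05:08 UTC (rolling into the next day, 11 April 2024).
1 February 2024 is a Thursday, so the first Friday is February 2 and the third is February 16.
1 November 2024 is a Friday, so the first Monday is November 4 and the third is November 18.
At the standard offset (UTC+08:00), 05:08 UTC + 8h = 13:08 Irion Province standard time.
The standard-time date in Irion Province, April 11, 2024, lies within the daylight-saving period (16 February – 18 November), so Irion Province is on daylight time, UTC+09:00.
05:08 UTC + 9h = 14:08 Irion Province.

14:08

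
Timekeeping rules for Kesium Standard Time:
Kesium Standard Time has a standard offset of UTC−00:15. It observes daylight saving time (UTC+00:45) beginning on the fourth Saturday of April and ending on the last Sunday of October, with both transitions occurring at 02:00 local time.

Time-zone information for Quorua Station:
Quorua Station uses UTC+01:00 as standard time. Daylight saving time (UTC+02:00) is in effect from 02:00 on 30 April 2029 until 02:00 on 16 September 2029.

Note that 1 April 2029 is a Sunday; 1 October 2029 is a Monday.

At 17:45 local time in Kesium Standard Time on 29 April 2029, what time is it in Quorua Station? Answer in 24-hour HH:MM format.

18:00

1 April 2029 is a Sunday, so the first Saturday is April 7 and the fourth is April 28.
1 October 2029 is a Monday, so Sundays fall on 7, 14, 21, 28; the last is October 28.
Daylight saving runs 28 April – 28 October; 29 April 2029 is inside that window, so Kesium Standard Time is at UTC+00:45.
17:45 Kesium Standard Time − 0h45m = 17:00 UTC.
At the standard offset (UTC+01:00), 17:00 UTC + 1h = 18:00 Quorua Station standard time.
The standard-time date in Quorua Station, 29 April 2029, does not fall between 30 April and 16 September, so daylight saving is not in effect and Quorua Station is at UTC+01:00.
17:00 UTC + 1h = 18:00 Quorua Station.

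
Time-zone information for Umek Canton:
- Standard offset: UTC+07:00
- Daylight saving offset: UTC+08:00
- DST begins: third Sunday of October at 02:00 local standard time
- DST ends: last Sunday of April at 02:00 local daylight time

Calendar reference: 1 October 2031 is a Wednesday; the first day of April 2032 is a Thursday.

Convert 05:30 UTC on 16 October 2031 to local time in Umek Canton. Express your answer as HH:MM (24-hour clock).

12:30

1 October 2031 is a Wednesday, so the first Sunday is October 5 and the third is October 19.
1 April 2032 is a Thursday, so Sundays fall on 4, 11, 18, 25; the last is April 25.
At the standard offset (UTC+07:00), 05:30 UTC + 7h = 12:30 Umek Canton standard time.
The standard-time date in Umek Canton, 16 October 2031, is outside the daylight-saving period (19 October 2031 – 25 April 2032), so Umek Canton is on standard time, UTC+07:00.
05:30 UTC + 7h = 12:30 local.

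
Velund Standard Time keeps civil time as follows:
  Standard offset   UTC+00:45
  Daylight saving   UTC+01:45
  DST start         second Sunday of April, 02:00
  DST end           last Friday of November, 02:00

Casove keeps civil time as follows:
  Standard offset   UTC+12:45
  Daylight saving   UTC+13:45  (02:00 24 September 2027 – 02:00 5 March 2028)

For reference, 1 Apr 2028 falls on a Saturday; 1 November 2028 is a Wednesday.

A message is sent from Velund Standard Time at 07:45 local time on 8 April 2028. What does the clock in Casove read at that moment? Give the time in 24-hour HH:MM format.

1 April 2028 is a Saturday, so the first Sunday is April 2 and the second is April 9.
1 November 2028 is a Wednesday, so Fridays fall on 3, 10, 17, 24; the last is November 24.
Daylight saving runs 9 April – 24 November; 8 April 2028 is outside that window, so Velund Standard Time is on standard time at UTC+00:45.
07:45 Velund Standard Time − 0h45m = 07:00 UTC.
At the standard offset (UTC+12:45), 07:00 UTC + 12h45m = 19:45 Casove standard time.
The standard-time date in Casove, 8 April 2028, is outside the daylight-saving period (24 September 2027 – 5 March 2028), so Casove is on standard time, UTC+12:45.
07:00 UTC + 12h45m = 19:45 Casove.

19:45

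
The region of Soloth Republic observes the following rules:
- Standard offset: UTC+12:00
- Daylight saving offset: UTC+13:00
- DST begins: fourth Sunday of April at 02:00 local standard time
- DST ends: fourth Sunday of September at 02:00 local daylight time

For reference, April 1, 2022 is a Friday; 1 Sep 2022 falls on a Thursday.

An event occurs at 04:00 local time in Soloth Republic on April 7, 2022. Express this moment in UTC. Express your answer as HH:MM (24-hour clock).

16:00

1 April 2022 is a Friday, so the first Sunday is April 3 and the fourth is April 24.
1 September 2022 is a Thursday, so the first Sunday is September 4 and the fourth is September 25.
April 7, 2022 is outside the daylight-saving period (24 April – 25 September), so Soloth Republic is on standard time, UTC+12:00.
04:00 local − 12h = 16:00 UTC (rolling into the previous day, 6 April 2022).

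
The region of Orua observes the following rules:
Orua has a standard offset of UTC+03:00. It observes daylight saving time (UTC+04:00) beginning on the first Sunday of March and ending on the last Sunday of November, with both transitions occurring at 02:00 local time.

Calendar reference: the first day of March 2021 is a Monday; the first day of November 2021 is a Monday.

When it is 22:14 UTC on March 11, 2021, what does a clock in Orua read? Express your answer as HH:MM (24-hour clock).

1 March 2021 is a Monday, so the first Sunday is March 7.
1 November 2021 is a Monday, so Sundays fall on 7, 14, 21, 28; the last is November 28.
At the standard offset (UTC+03:00), 22:14 UTC + 3h = 01:14 Orua standard time (rolling into the next day, 12 March 2021).
The standard-time date in Orua, March 12, 2021, lies within the daylight-saving period (7 March – 28 November), so Orua is on daylight time, UTC+04:00.
22:14 UTC + 4h = 02:14 local (rolling into the next day, 12 March 2021).

02:14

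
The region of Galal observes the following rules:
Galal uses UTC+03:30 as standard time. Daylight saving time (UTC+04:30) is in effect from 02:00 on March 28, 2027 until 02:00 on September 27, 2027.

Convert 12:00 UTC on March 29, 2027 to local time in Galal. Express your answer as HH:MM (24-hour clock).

At the standard offset (UTC+03:30), 12:00 UTC + 3h30m = 15:30 Galal standard time.
Daylight saving runs 28 March – 27 September; the standard-time date in Galal, March 29, 2027, is inside that window, so Galal is at UTC+04:30.
12:00 UTC + 4h30m = 16:30 local.

16:30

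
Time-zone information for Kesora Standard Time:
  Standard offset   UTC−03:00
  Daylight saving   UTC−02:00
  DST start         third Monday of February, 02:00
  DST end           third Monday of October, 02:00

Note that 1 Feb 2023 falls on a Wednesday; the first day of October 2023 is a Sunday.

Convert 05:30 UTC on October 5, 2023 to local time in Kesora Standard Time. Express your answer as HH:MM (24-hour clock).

1 February 2023 is a Wednesday, so the first Monday is February 6 and the third is February 20.
1 October 2023 is a Sunday, so the first Monday is October 2 and the third is October 16.
At the standard offset (UTC−03:00), 05:30 UTC − 3h = 02:30 Kesora Standard Time standard time.
Daylight saving runs 20 February – 16 October; the standard-time date in Kesora Standard Time, October 5, 2023, is inside that window, so Kesora Standard Time is at UTC−02:00.
05:30 UTC − 2h = 03:30 local.

03:30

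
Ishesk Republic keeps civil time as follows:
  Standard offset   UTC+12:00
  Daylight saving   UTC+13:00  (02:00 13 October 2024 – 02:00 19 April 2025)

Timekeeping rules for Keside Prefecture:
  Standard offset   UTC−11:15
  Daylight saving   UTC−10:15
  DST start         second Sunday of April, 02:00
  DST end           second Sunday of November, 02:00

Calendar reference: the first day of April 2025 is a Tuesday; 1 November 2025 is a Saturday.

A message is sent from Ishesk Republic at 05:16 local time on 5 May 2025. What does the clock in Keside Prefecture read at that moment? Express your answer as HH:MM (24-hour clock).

Daylight saving runs 13 October 2024 – 19 April 2025; 5 May 2025 is outside that window, so Ishesk Republic is on standard time at UTC+12:00.
05:16 Ishesk Republic − 12h = 17:16 UTC (rolling into the previous day, 4 May 2025).
1 April 2025 is a Tuesday, so the first Sunday is April 6 and the second is April 13.
1 November 2025 is a Saturday, so the first Sunday is November 2 and the second is November 9.
At the standard offset (UTC−11:15), 17:16 UTC − 11h15m = 06:01 Keside Prefecture standard time.
The standard-time date in Keside Prefecture, 4 May 2025, falls between 13 April and 9 November, so daylight saving is in effect and Keside Prefecture is at UTC−10:15.
17:16 UTC − 10h15m = 07:01 Keside Prefecture.

07:01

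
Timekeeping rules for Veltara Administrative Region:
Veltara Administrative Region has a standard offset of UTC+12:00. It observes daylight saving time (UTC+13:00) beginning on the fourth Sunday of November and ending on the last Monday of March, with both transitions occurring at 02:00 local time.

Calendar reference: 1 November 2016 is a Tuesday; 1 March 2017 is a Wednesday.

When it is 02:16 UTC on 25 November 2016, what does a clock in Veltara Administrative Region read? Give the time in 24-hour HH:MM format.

14:16

1 November 2016 is a Tuesday, so the first Sunday is November 6 and the fourth is November 27.
1 March 2017 is a Wednesday, so Mondays fall on 6, 13, 20, 27; the last is March 27.
At the standard offset (UTC+12:00), 02:16 UTC + 12h = 14:16 Veltara Administrative Region standard time.
The standard-time date in Veltara Administrative Region, 25 November 2016, is outside the daylight-saving period (27 November 2016 – 27 March 2017), so Veltara Administrative Region is on standard time, UTC+12:00.
02:16 UTC + 12h = 14:16 local.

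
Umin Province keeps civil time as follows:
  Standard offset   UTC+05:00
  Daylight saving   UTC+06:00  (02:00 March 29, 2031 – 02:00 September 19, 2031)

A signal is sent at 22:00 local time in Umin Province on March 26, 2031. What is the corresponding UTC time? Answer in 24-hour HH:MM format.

17:00

March 26, 2031 is outside the daylight-saving period (29 March – 19 September), so Umin Province is on standard time, UTC+05:00.
22:00 local − 5h = 17:00 UTC.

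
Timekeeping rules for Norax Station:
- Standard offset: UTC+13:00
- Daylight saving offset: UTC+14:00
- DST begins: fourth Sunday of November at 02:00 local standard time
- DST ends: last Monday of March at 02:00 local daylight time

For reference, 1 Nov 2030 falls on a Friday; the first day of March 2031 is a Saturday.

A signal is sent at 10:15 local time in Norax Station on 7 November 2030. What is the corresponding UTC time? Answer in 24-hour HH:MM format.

21:15

1 November 2030 is a Friday, so the first Sunday is November 3 and the fourth is November 24.
1 March 2031 is a Saturday, so Mondays fall on 3, 10, 17, 24, 31; the last is March 31.
7 November 2030 is outside the daylight-saving period (24 November 2030 – 31 March 2031), so Norax Station is on standard time, UTC+13:00.
10:15 local − 13h = 21:15 UTC (rolling into the previous day, 6 November 2030).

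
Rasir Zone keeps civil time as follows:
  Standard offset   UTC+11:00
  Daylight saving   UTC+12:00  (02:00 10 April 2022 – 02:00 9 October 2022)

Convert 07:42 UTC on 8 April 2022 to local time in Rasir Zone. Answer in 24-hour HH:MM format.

18:42

At the standard offset (UTC+11:00), 07:42 UTC + 11h = 18:42 Rasir Zone standard time.
The standard-time date in Rasir Zone, 8 April 2022, is outside the daylight-saving period (10 April – 9 October), so Rasir Zone is on standard time, UTC+11:00.
07:42 UTC + 11h = 18:42 local.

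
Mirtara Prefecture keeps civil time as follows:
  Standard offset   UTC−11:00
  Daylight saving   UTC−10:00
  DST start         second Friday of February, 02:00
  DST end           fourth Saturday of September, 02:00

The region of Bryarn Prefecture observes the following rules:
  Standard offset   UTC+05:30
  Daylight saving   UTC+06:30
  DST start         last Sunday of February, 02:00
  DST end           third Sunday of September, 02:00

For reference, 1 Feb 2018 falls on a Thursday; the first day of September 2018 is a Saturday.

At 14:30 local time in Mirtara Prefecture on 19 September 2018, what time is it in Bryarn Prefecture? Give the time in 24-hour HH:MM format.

1 February 2018 is a Thursday, so the first Friday is February 2 and the second is February 9.
1 September 2018 is a Saturday, so the first Saturday is September 1 and the fourth is September 22.
19 September 2018 lies within the daylight-saving period (9 February – 22 September), so Mirtara Prefecture is on daylight time, UTC−10:00.
14:30 Mirtara Prefecture + 10h = 00:30 UTC (rolling into the next day, 20 September 2018).
1 February 2018 is a Thursday, so Sundays fall on 4, 11, 18, 25; the last is February 25.
1 September 2018 is a Saturday, so the first Sunday is September 2 and the third is September 16.
At the standard offset (UTC+05:30), 00:30 UTC + 5h30m = 06:00 Bryarn Prefecture standard time.
Daylight saving runs 25 February – 16 September; the standard-time date in Bryarn Prefecture, 20 September 2018, is outside that window, so Bryarn Prefecture is on standard time at UTC+05:30.
00:30 UTC + 5h30m = 06:00 Bryarn Prefecture.

06:00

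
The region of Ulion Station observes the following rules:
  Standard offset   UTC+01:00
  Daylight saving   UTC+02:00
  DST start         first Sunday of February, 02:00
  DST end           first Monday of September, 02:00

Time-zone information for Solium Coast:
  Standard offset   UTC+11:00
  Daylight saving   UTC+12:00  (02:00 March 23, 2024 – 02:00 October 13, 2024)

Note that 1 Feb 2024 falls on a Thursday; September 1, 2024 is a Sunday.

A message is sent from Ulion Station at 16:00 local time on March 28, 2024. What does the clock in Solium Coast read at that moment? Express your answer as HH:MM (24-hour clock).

02:00

1 February 2024 is a Thursday, so the first Sunday is February 4.
1 September 2024 is a Sunday, so the first Monday is September 2.
Daylight saving runs 4 February – 2 September; March 28, 2024 is inside that window, so Ulion Station is at UTC+02:00.
16:00 Ulion Station − 2h = 14:00 UTC.
At the standard offset (UTC+11:00), 14:00 UTC + 11h = 01:00 Solium Coast standard time (rolling into the next day, 29 March 2024).
Daylight saving runs 23 March – 13 October; the standard-time date in Solium Coast, March 29, 2024, is inside that window, so Solium Coast is at UTC+12:00.
14:00 UTC + 12h = 02:00 Solium Coast (rolling into the next day, 29 March 2024).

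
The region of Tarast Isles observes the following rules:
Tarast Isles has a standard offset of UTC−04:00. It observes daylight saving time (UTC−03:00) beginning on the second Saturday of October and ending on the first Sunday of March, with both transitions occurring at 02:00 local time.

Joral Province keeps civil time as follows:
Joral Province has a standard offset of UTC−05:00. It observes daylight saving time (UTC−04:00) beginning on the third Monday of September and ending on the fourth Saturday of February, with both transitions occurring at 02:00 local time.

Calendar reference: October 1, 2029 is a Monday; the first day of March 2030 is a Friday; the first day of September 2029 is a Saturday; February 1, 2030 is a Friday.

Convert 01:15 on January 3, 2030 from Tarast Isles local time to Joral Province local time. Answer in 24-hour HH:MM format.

1 October 2029 is a Monday, so the first Saturday is October 6 and the second is October 13.
1 March 2030 is a Friday, so the first Sunday is March 3.
January 3, 2030 lies within the daylight-saving period (13 October 2029 – 3 March 2030), so Tarast Isles is on daylight time, UTC−03:00.
01:15 Tarast Isles + 3h = 04:15 UTC.
1 September 2029 is a Saturday, so the first Monday is September 3 and the third is September 17.
1 February 2030 is a Friday, so the first Saturday is February 2 and the fourth is February 23.
At the standard offset (UTC−05:00), 04:15 UTC − 5h = 23:15 Joral Province standard time (rolling into the previous day, 2 January 2030).
Daylight saving runs 17 September 2029 – 23 February 2030; the standard-time date in Joral Province, January 2, 2030, is inside that window, so Joral Province is at UTC−04:00.
04:15 UTC − 4h = 00:15 Joral Province.

00:15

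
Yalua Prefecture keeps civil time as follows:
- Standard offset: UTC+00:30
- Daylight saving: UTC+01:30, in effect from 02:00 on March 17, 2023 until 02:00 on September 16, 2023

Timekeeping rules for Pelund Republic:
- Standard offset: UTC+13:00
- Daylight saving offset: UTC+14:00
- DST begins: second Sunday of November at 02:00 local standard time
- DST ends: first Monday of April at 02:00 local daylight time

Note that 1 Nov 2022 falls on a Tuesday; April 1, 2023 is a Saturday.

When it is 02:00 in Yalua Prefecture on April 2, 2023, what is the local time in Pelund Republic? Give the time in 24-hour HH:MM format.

14:30

Daylight saving runs 17 March – 16 September; April 2, 2023 is inside that window, so Yalua Prefecture is at UTC+01:30.
02:00 Yalua Prefecture − 1h30m = 00:30 UTC.
1 November 2022 is a Tuesday, so the first Sunday is November 6 and the second is November 13.
1 April 2023 is a Saturday, so the first Monday is April 3.
At the standard offset (UTC+13:00), 00:30 UTC + 13h = 13:30 Pelund Republic standard time.
The standard-time date in Pelund Republic, April 2, 2023, falls between 13 November 2022 and 3 April 2023, so daylight saving is in effect and Pelund Republic is at UTC+14:00.
00:30 UTC + 14h = 14:30 Pelund Republic.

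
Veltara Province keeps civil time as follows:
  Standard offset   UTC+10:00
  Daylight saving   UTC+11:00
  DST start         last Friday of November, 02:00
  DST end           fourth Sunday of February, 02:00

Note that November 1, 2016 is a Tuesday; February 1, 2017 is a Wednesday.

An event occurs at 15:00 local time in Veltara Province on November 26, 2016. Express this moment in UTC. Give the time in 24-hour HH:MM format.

04:00

1 November 2016 is a Tuesday, so Fridays fall on 4, 11, 18, 25; the last is November 25.
1 February 2017 is a Wednesday, so the first Sunday is February 5 and the fourth is February 26.
November 26, 2016 falls between 25 November 2016 and 26 February 2017, so daylight saving is in effect and Veltara Province is at UTC+11:00.
15:00 local − 11h = 04:00 UTC.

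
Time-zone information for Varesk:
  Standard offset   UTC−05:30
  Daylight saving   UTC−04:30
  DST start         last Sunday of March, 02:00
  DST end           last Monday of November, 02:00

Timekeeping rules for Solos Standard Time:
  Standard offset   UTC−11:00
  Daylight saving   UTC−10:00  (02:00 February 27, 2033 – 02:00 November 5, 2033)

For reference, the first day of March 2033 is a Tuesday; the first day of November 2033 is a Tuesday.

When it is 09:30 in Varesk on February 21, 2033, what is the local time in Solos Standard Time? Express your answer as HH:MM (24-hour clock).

04:00

1 March 2033 is a Tuesday, so Sundays fall on 6, 13, 20, 27; the last is March 27.
1 November 2033 is a Tuesday, so Mondays fall on 7, 14, 21, 28; the last is November 28.
February 21, 2033 does not fall between 27 March and 28 November, so daylight saving is not in effect and Varesk is at UTC−05:30.
09:30 Varesk + 5h30m = 15:00 UTC.
At the standard offset (UTC−11:00), 15:00 UTC − 11h = 04:00 Solos Standard Time standard time.
The standard-time date in Solos Standard Time, February 21, 2033, does not fall between 27 February and 5 November, so daylight saving is not in effect and Solos Standard Time is at UTC−11:00.
15:00 UTC − 11h = 04:00 Solos Standard Time.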